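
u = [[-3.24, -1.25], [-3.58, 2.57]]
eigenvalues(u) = [-3.93, 3.26]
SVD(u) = [[-0.55, -0.84],[-0.84, 0.55]] @ diag([4.989939528262772, 2.565522072460244]) @ [[0.96, -0.29], [0.29, 0.96]]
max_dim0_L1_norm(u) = 6.82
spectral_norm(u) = 4.99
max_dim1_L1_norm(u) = 6.15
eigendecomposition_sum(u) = [[-3.55,-0.68],[-1.96,-0.38]] + [[0.31, -0.57], [-1.62, 2.95]]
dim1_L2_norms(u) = [3.47, 4.41]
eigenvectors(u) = [[-0.88, 0.19], [-0.48, -0.98]]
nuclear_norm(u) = 7.56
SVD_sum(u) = [[-2.61, 0.80], [-3.99, 1.23]] + [[-0.63, -2.05], [0.41, 1.34]]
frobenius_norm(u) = 5.61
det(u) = -12.80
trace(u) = -0.67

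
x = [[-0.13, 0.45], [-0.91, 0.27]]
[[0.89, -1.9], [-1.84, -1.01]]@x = [[1.61,-0.11], [1.16,-1.1]]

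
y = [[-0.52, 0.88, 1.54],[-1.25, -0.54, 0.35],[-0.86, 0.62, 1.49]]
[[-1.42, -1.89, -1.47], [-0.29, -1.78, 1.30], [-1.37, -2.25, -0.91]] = y @ [[0.43, 1.09, -0.50], [-0.70, 0.16, -1.44], [-0.38, -0.95, -0.30]]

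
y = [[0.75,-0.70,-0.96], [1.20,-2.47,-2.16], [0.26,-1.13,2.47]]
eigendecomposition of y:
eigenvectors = [[0.25, 0.94, -0.26], [0.95, 0.34, -0.41], [0.2, 0.07, 0.88]]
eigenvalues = [-2.6, 0.43, 2.92]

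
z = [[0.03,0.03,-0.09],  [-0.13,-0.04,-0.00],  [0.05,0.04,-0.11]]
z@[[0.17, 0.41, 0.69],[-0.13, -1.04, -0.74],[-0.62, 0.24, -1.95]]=[[0.06, -0.04, 0.17], [-0.02, -0.01, -0.06], [0.07, -0.05, 0.22]]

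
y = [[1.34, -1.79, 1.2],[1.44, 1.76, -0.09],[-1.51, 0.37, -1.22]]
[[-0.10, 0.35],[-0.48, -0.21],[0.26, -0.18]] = y @ [[-0.22, 0.01], [-0.09, -0.12], [0.03, 0.10]]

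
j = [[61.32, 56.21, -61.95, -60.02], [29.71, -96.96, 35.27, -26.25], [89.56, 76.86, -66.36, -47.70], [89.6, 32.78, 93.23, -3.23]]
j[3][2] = 93.23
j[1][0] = 29.71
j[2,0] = 89.56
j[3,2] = 93.23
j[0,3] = -60.02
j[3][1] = 32.78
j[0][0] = 61.32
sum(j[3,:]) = 212.38000000000002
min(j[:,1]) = -96.96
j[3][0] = 89.6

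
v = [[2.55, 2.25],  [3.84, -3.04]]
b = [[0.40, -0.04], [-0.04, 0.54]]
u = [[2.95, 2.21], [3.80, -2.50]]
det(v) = -16.39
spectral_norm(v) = 4.97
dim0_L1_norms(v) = [6.39, 5.29]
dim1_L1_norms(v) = [4.8, 6.88]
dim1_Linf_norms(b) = [0.4, 0.54]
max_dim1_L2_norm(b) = 0.54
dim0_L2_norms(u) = [4.81, 3.34]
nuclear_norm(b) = 0.94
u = b + v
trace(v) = -0.49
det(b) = 0.21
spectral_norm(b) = 0.55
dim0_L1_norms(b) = [0.44, 0.58]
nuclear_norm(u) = 8.11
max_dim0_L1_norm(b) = 0.58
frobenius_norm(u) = 5.85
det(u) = -15.77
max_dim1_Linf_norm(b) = 0.54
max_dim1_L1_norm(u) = 6.3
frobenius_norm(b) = 0.67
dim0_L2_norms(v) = [4.61, 3.78]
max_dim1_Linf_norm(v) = 3.84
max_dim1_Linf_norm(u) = 3.8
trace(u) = 0.45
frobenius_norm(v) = 5.96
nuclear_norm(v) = 8.27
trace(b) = 0.94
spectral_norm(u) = 4.88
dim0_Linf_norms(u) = [3.8, 2.5]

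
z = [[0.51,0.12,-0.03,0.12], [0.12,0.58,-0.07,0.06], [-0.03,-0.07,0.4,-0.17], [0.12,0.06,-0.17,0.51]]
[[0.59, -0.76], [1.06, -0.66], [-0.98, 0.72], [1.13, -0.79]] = z @ [[0.4, -1.07],  [1.41, -0.69],  [-1.56, 1.26],  [1.43, -0.8]]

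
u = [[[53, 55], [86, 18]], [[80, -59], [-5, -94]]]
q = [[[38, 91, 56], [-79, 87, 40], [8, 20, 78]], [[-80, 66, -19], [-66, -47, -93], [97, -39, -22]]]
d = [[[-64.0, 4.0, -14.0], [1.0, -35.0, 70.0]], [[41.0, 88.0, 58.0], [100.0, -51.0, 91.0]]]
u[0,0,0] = 53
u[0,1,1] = 18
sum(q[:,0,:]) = 152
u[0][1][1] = 18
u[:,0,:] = [[53, 55], [80, -59]]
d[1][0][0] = 41.0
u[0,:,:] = [[53, 55], [86, 18]]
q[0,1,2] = 40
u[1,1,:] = [-5, -94]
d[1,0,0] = 41.0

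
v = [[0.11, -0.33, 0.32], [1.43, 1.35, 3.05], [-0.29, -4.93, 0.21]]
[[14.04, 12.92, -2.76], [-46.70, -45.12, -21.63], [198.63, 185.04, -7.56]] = v @ [[3.69, 3.9, -21.87], [-40.47, -37.76, 2.9], [0.87, 0.09, 1.88]]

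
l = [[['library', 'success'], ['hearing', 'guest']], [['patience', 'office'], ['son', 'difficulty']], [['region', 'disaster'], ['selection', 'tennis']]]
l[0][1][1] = 'guest'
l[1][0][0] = 'patience'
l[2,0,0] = 'region'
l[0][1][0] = 'hearing'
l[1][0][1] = 'office'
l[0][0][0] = 'library'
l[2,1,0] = 'selection'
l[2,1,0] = 'selection'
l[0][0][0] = 'library'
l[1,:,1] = ['office', 'difficulty']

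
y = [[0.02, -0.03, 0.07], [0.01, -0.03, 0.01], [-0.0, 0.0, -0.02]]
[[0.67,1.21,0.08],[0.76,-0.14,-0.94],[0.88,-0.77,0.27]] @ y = [[0.03, -0.06, 0.06], [0.01, -0.02, 0.07], [0.01, -0.00, 0.05]]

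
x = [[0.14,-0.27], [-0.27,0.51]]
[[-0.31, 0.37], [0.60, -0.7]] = x @ [[-2.97, 1.59],  [-0.4, -0.53]]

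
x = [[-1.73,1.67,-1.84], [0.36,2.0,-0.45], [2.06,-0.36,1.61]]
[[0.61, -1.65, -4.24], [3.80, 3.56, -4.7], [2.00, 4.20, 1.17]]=x@[[1.86, 1.45, -1.2], [1.38, 1.78, -1.71], [-0.83, 1.15, 1.88]]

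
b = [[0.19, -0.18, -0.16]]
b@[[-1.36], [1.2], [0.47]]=[[-0.55]]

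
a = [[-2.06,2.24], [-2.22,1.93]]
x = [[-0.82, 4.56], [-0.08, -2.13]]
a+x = [[-2.88,6.80], [-2.30,-0.2]]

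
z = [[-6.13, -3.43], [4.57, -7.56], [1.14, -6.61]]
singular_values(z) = [10.95, 7.24]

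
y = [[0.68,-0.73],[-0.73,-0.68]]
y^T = [[0.68, -0.73], [-0.73, -0.68]]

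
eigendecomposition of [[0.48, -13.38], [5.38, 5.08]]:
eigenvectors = [[-0.84+0.00j, (-0.84-0j)], [(0.15+0.52j), 0.15-0.52j]]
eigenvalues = [(2.78+8.17j), (2.78-8.17j)]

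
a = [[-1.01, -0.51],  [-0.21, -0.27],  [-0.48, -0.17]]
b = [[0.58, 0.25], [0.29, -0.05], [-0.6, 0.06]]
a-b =[[-1.59,-0.76], [-0.50,-0.22], [0.12,-0.23]]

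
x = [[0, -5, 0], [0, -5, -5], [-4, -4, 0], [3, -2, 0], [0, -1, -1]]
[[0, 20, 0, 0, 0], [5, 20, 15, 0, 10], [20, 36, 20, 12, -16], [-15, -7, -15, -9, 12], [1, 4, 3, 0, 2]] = x@[[-5, -5, -5, -3, 4], [0, -4, 0, 0, 0], [-1, 0, -3, 0, -2]]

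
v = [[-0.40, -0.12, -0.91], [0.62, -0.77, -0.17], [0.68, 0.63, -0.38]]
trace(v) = -1.55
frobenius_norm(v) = 1.74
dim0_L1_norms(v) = [1.7, 1.52, 1.46]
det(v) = -1.01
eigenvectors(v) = [[(-0.12+0.63j),(-0.12-0.63j),0.41+0.00j],[(0.24+0.32j),0.24-0.32j,(-0.83+0j)],[(0.65+0j),0.65-0.00j,(0.38+0j)]]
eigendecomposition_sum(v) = [[(-0.11+0.4j), (-0.23+0.11j), (-0.38-0.19j)], [(0.14+0.22j), (-0.04+0.15j), (-0.24+0.1j)], [0.42+0.04j, (0.16+0.21j), (-0.12+0.41j)]] + [[(-0.11-0.4j), -0.23-0.11j, -0.38+0.19j], [(0.14-0.22j), -0.04-0.15j, -0.24-0.10j], [0.42-0.04j, (0.16-0.21j), -0.12-0.41j]] + [[-0.17-0.00j, 0.34+0.00j, (-0.16-0j)], [(0.34+0j), (-0.68-0j), (0.32+0j)], [(-0.16-0j), (0.32+0j), -0.15-0.00j]]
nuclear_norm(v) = 3.01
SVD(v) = [[-0.33, -0.47, 0.82], [0.83, -0.55, 0.02], [0.44, 0.69, 0.58]] @ diag([1.0035638270546818, 1.0020272964531374, 1.0006002909204945]) @ [[0.95,-0.32,-0.01], [0.31,0.91,0.26], [0.08,0.25,-0.96]]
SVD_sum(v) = [[-0.32,0.11,0.00], [0.79,-0.27,-0.01], [0.42,-0.14,-0.00]] + [[-0.15, -0.43, -0.13], [-0.17, -0.5, -0.15], [0.22, 0.63, 0.18]] + [[0.06, 0.21, -0.79], [0.00, 0.00, -0.02], [0.05, 0.15, -0.56]]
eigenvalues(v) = [(-0.27+0.96j), (-0.27-0.96j), (-1+0j)]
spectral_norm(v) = 1.00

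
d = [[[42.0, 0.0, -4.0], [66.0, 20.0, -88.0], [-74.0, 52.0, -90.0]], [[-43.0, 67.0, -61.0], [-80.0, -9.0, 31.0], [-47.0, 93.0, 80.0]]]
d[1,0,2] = -61.0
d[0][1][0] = 66.0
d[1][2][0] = -47.0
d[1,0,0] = -43.0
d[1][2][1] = 93.0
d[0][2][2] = -90.0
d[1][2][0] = -47.0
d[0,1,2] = -88.0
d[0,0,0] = 42.0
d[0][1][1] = 20.0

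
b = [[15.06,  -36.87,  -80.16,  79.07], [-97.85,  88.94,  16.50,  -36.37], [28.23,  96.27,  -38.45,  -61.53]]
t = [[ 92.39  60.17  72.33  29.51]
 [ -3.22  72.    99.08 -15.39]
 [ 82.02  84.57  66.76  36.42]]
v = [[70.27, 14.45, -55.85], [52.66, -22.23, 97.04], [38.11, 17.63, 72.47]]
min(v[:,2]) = -55.85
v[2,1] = 17.63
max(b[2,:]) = 96.27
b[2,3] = -61.53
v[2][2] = 72.47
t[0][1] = 60.17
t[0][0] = 92.39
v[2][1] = 17.63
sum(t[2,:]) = 269.77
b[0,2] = -80.16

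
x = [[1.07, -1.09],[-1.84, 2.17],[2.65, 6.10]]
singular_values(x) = [6.82, 2.84]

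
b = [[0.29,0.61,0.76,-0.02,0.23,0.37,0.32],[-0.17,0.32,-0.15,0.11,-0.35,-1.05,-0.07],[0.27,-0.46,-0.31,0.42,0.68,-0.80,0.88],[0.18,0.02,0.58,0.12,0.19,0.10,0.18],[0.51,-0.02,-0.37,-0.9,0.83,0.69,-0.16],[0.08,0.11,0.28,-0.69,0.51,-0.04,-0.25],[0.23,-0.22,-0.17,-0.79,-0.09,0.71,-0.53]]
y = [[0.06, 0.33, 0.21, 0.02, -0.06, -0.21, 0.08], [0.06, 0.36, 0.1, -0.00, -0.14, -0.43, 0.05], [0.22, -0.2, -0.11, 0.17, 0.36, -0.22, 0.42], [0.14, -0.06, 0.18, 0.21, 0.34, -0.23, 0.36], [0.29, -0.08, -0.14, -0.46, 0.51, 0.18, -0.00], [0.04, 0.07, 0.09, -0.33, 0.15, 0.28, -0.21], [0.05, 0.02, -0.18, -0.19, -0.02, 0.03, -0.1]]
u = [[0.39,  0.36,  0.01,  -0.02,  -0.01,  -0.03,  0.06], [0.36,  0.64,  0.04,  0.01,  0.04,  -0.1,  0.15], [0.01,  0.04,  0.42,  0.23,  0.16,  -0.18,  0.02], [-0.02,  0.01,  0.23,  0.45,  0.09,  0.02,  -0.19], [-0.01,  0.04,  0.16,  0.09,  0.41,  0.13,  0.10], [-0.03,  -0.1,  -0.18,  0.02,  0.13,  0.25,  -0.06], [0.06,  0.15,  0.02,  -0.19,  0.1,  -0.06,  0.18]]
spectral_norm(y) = 0.99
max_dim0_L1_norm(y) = 1.58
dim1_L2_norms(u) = [0.54, 0.76, 0.54, 0.55, 0.48, 0.36, 0.33]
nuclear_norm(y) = 3.00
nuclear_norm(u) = 2.75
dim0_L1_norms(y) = [0.86, 1.12, 1.01, 1.38, 1.58, 1.58, 1.22]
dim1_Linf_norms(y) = [0.33, 0.43, 0.42, 0.36, 0.51, 0.33, 0.19]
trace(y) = 1.21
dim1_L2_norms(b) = [1.15, 1.18, 1.56, 0.68, 1.55, 0.95, 1.24]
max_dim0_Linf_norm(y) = 0.51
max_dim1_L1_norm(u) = 1.34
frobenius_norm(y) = 1.55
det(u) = 0.00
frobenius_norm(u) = 1.38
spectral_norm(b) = 2.24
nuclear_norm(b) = 6.95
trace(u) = 2.74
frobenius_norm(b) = 3.23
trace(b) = 0.68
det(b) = -0.06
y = u @ b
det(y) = -0.00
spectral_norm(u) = 0.96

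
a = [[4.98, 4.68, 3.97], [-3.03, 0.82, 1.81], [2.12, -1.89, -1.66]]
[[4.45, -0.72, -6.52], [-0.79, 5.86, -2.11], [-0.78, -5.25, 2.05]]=a@[[0.24, -1.33, -0.16], [1.18, 0.66, -0.01], [-0.57, 0.71, -1.43]]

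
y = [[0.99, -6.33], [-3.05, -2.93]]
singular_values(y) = [6.99, 3.18]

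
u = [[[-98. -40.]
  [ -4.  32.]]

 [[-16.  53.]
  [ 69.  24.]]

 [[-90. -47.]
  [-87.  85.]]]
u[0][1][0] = -4.0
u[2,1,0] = -87.0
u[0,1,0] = -4.0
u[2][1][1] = 85.0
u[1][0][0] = -16.0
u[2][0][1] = -47.0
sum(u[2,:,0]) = -177.0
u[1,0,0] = -16.0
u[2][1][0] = -87.0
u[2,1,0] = -87.0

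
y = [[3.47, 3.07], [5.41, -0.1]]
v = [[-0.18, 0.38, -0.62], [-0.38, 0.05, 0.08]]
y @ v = [[-1.79, 1.47, -1.91], [-0.94, 2.05, -3.36]]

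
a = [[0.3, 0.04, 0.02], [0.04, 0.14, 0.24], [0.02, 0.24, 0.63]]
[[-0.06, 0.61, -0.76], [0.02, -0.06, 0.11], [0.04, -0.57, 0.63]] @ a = [[-0.01, -0.10, -0.33], [0.01, 0.02, 0.06], [0.0, 0.07, 0.26]]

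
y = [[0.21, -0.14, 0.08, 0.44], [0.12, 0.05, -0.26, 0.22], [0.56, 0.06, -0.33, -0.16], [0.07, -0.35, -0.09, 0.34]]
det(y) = -0.03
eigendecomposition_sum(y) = [[-0.07-0.00j, 0.01-0.00j, (0.08+0j), 0.05+0.00j], [(0.12+0j), (-0.01+0j), -0.14-0.00j, -0.09-0.00j], [0.30+0.00j, -0.03+0.00j, -0.34-0.00j, (-0.22-0j)], [0.09+0.00j, -0.01+0.00j, (-0.1-0j), -0.07-0.00j]] + [[0.23-0.00j, (-0.33-0j), (0.11-0j), 0.25+0.00j], [(-0.01+0j), 0.01+0.00j, -0.00+0.00j, -0.01+0.00j], [0.17-0.00j, (-0.24-0j), 0.08-0.00j, (0.18+0j)], [(0.06-0j), (-0.09-0j), 0.03-0.00j, (0.07+0j)]] + [[(0.02+0.04j), 0.09+0.13j, (-0.06+0j), (0.07-0.15j)],[0.06j, 0.03+0.19j, -0.06-0.03j, 0.16-0.12j],[(0.05+0.01j), (0.16+0.03j), (-0.04+0.04j), -0.06-0.16j],[-0.04+0.03j, (-0.13+0.11j), (-0.01-0.06j), (0.17+0.05j)]] + [[(0.02-0.04j), (0.09-0.13j), (-0.06-0j), (0.07+0.15j)], [0.00-0.06j, (0.03-0.19j), (-0.06+0.03j), (0.16+0.12j)], [0.05-0.01j, 0.16-0.03j, -0.04-0.04j, (-0.06+0.16j)], [(-0.04-0.03j), -0.13-0.11j, (-0.01+0.06j), (0.17-0.05j)]]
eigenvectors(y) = [[(0.2+0j),  0.79+0.00j,  0.42-0.21j,  (0.42+0.21j)], [-0.36+0.00j,  -0.02+0.00j,  (0.56+0j),  0.56-0.00j], [(-0.87+0j),  0.57+0.00j,  0.15-0.45j,  (0.15+0.45j)], [(-0.27+0j),  (0.21+0j),  (0.28+0.41j),  (0.28-0.41j)]]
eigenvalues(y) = [(-0.48+0j), (0.39+0j), (0.18+0.33j), (0.18-0.33j)]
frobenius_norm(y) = 1.05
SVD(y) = [[-0.52, -0.44, 0.44, -0.58], [-0.4, 0.03, -0.86, -0.32], [-0.58, 0.76, 0.25, 0.13], [-0.48, -0.47, -0.07, 0.74]] @ diag([0.7349063524946122, 0.6729271180367252, 0.2377331814725107, 0.22352780878631287]) @ [[-0.7,0.25,0.40,-0.53],[0.45,0.41,-0.38,-0.7],[0.52,-0.28,0.77,-0.24],[-0.17,-0.83,-0.32,-0.42]]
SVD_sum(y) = [[0.27, -0.1, -0.15, 0.20],[0.21, -0.07, -0.12, 0.15],[0.30, -0.11, -0.17, 0.23],[0.25, -0.09, -0.14, 0.19]] + [[-0.14, -0.12, 0.11, 0.21], [0.01, 0.01, -0.01, -0.01], [0.23, 0.21, -0.19, -0.36], [-0.14, -0.13, 0.12, 0.22]] + [[0.05, -0.03, 0.08, -0.03], [-0.11, 0.06, -0.16, 0.05], [0.03, -0.02, 0.05, -0.01], [-0.01, 0.00, -0.01, 0.00]] + [[0.02, 0.11, 0.04, 0.05], [0.01, 0.06, 0.02, 0.03], [-0.00, -0.02, -0.01, -0.01], [-0.03, -0.14, -0.05, -0.07]]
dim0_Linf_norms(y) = [0.56, 0.35, 0.33, 0.44]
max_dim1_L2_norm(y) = 0.67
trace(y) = 0.27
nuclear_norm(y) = 1.87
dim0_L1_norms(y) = [0.96, 0.6, 0.76, 1.16]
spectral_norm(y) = 0.73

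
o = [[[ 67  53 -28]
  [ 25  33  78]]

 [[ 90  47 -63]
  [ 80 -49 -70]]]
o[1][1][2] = -70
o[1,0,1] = 47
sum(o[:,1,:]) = 97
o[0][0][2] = -28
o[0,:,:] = [[67, 53, -28], [25, 33, 78]]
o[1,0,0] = 90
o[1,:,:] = [[90, 47, -63], [80, -49, -70]]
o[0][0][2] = -28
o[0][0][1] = 53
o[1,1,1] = -49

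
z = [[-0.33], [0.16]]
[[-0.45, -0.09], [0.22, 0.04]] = z@[[1.37,0.28]]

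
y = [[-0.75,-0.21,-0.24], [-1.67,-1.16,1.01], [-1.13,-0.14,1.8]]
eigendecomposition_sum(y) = [[-0.58, -0.31, 0.05], [-1.85, -0.98, 0.16], [-0.27, -0.15, 0.02]] + [[-0.26, 0.09, -0.07],  [0.48, -0.17, 0.13],  [-0.1, 0.04, -0.03]] + [[0.09, 0.00, -0.22], [-0.3, -0.01, 0.72], [-0.75, -0.03, 1.8]]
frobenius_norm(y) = 3.22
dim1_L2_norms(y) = [0.81, 2.27, 2.13]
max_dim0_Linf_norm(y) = 1.8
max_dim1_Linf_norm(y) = 1.8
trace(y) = -0.11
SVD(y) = [[-0.15, 0.53, 0.83], [-0.73, 0.51, -0.45], [-0.66, -0.68, 0.31]] @ diag([2.9845548629426903, 1.1380368076863316, 0.3906462523002643]) @ [[0.7,  0.33,  -0.64], [-0.42,  -0.53,  -0.73], [-0.58,  0.78,  -0.23]]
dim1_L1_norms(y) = [1.2, 3.84, 3.07]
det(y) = 1.33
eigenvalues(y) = [-1.53, -0.46, 1.88]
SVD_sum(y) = [[-0.31, -0.14, 0.28], [-1.53, -0.71, 1.39], [-1.38, -0.65, 1.26]] + [[-0.25, -0.32, -0.44], [-0.24, -0.31, -0.42], [0.33, 0.41, 0.57]] + [[-0.19, 0.25, -0.08], [0.10, -0.14, 0.04], [-0.07, 0.1, -0.03]]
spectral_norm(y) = 2.98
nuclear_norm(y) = 4.51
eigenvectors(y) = [[0.3,0.47,-0.11], [0.94,-0.86,0.37], [0.14,0.18,0.92]]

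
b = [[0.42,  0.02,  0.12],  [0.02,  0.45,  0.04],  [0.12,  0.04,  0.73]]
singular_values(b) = [0.78, 0.44, 0.38]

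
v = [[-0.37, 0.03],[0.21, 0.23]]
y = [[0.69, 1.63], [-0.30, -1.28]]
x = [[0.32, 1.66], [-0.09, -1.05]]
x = v + y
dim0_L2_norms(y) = [0.75, 2.07]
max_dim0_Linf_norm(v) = 0.37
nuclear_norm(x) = 2.08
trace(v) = -0.14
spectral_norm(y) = 2.20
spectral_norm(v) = 0.44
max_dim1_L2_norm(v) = 0.37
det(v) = -0.09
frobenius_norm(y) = 2.20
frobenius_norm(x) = 1.99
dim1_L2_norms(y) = [1.77, 1.31]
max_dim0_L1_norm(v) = 0.58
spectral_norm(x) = 1.99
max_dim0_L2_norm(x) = 1.96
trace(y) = -0.59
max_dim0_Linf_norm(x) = 1.66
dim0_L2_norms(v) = [0.43, 0.23]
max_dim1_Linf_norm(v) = 0.37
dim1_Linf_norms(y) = [1.63, 1.28]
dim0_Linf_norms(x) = [0.32, 1.66]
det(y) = -0.39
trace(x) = -0.73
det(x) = -0.19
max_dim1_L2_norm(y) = 1.77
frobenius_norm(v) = 0.48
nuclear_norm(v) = 0.65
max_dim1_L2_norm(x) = 1.69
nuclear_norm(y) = 2.38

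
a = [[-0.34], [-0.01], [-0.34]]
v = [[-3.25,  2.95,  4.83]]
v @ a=[[-0.57]]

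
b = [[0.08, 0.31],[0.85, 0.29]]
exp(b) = [[1.24,0.39],[1.07,1.5]]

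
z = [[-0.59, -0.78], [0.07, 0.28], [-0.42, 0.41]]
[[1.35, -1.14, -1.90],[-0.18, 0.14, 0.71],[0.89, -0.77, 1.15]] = z@[[-2.19, 1.88, -0.20], [-0.08, 0.04, 2.59]]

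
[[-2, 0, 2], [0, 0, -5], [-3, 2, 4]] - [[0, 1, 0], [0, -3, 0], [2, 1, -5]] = [[-2, -1, 2], [0, 3, -5], [-5, 1, 9]]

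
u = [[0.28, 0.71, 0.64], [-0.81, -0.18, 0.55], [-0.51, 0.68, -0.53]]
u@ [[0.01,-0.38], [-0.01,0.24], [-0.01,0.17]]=[[-0.01, 0.17], [-0.01, 0.36], [-0.01, 0.27]]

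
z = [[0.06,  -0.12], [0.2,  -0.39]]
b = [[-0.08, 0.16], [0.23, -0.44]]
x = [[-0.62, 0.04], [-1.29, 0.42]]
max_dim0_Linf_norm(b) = 0.44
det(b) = -0.00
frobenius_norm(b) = 0.53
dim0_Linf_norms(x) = [1.29, 0.42]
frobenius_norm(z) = 0.46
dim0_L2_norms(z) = [0.21, 0.41]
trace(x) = -0.20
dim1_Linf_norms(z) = [0.12, 0.39]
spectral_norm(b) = 0.53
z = x @ b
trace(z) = -0.33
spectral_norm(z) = 0.46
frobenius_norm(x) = 1.49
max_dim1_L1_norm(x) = 1.71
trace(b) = -0.52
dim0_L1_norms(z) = [0.26, 0.51]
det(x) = -0.21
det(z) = 0.00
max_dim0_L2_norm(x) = 1.43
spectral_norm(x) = 1.49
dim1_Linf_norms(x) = [0.62, 1.29]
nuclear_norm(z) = 0.46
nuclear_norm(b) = 0.53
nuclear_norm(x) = 1.63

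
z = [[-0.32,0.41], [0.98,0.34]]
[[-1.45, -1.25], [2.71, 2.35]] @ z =[[-0.76, -1.02],[1.44, 1.91]]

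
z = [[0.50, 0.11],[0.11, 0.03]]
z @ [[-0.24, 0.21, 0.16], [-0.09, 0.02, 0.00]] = [[-0.13,0.11,0.08], [-0.03,0.02,0.02]]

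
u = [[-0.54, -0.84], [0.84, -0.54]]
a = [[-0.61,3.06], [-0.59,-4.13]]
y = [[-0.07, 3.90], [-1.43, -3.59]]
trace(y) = -3.66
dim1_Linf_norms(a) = [3.06, 4.13]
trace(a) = -4.74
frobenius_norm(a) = 5.21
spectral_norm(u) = 1.00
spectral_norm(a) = 5.14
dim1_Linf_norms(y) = [3.9, 3.59]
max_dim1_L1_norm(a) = 4.72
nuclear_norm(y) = 6.47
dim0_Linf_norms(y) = [1.43, 3.9]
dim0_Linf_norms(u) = [0.84, 0.84]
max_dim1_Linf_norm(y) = 3.9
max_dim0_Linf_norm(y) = 3.9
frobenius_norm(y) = 5.49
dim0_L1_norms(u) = [1.38, 1.38]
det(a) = 4.32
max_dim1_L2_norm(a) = 4.17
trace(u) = -1.08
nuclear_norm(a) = 5.98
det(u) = 1.00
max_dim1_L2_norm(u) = 1.0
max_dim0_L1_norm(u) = 1.38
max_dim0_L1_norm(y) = 7.49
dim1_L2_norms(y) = [3.9, 3.86]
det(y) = 5.83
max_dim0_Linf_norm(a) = 4.13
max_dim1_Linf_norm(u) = 0.84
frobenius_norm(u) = 1.41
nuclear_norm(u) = 2.00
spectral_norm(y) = 5.38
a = y + u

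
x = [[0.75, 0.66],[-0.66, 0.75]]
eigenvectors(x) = [[(0.71+0j), 0.71-0.00j],  [0.71j, -0.71j]]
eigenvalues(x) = [(0.75+0.66j), (0.75-0.66j)]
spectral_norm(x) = 1.00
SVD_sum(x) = [[0.0, 0.66],[0.00, 0.75]] + [[0.75, 0.0], [-0.66, 0.00]]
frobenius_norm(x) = 1.41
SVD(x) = [[0.66, -0.75],[0.75, 0.66]] @ diag([0.9990495483208028, 0.9990495483208026]) @ [[0.00, 1.0],[-1.00, -0.0]]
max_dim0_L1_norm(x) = 1.41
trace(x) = 1.50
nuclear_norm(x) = 2.00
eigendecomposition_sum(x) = [[0.38+0.33j, (0.33-0.38j)],[-0.33+0.38j, 0.38+0.33j]] + [[0.38-0.33j, (0.33+0.38j)], [(-0.33-0.38j), 0.38-0.33j]]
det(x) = 1.00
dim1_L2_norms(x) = [1.0, 1.0]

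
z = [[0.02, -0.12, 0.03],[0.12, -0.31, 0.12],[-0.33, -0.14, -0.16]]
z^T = [[0.02, 0.12, -0.33],  [-0.12, -0.31, -0.14],  [0.03, 0.12, -0.16]]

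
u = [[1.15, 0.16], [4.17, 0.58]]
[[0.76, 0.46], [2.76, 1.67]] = u@[[0.61, 0.37], [0.37, 0.22]]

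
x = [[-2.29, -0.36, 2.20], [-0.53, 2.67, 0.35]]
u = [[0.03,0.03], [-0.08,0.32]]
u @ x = [[-0.08, 0.07, 0.08], [0.01, 0.88, -0.06]]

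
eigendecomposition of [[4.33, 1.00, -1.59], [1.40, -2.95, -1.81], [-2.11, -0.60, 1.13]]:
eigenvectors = [[0.86, 0.42, -0.11], [0.24, -0.30, 0.99], [-0.45, 0.86, 0.08]]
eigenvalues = [5.45, 0.32, -3.26]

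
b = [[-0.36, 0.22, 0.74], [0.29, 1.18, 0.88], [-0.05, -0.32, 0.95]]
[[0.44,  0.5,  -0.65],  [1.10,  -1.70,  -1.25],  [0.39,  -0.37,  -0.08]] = b @ [[0.23, -2.84, 0.50], [0.45, -0.27, -0.91], [0.57, -0.63, -0.36]]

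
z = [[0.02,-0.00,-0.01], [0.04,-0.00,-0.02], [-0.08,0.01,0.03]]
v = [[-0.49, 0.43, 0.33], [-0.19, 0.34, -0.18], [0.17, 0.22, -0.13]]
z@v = [[-0.01, 0.01, 0.01], [-0.02, 0.01, 0.02], [0.04, -0.02, -0.03]]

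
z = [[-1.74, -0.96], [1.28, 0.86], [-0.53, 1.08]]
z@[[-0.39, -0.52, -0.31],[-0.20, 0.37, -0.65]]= [[0.87, 0.55, 1.16], [-0.67, -0.35, -0.96], [-0.01, 0.68, -0.54]]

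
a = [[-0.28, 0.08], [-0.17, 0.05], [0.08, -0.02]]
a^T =[[-0.28, -0.17, 0.08], [0.08, 0.05, -0.02]]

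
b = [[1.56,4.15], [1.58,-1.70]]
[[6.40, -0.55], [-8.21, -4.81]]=b @ [[-2.52, -2.27], [2.49, 0.72]]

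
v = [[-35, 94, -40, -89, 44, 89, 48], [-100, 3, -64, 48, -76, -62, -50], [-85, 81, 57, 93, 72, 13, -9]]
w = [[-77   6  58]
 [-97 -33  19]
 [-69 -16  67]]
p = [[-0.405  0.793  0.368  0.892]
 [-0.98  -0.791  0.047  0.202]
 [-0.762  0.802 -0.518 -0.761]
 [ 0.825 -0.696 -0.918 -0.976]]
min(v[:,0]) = -100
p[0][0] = -0.405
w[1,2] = 19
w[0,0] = -77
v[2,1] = 81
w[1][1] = -33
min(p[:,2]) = -0.918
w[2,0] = -69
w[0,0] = -77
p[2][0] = -0.762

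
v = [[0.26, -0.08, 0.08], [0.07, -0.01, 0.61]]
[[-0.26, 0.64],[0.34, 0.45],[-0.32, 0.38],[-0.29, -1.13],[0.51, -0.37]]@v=[[-0.02, 0.01, 0.37], [0.12, -0.03, 0.30], [-0.06, 0.02, 0.21], [-0.15, 0.03, -0.71], [0.11, -0.04, -0.18]]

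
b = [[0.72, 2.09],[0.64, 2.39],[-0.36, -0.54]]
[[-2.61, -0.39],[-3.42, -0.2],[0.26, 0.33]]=b @ [[2.38, -1.32], [-2.07, 0.27]]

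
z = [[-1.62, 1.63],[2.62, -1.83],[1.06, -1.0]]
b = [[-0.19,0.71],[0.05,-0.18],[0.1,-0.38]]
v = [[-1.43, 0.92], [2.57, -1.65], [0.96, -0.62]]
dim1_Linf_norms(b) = [0.71, 0.18, 0.38]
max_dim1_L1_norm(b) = 0.9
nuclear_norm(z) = 4.54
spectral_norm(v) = 3.68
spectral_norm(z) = 4.18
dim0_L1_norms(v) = [4.96, 3.19]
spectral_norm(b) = 0.85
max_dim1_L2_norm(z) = 3.2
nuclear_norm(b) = 0.86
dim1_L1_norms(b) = [0.9, 0.23, 0.48]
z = b + v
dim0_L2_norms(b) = [0.22, 0.83]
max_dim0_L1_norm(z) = 5.3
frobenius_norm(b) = 0.85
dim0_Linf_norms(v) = [2.57, 1.65]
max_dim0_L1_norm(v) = 4.96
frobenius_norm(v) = 3.68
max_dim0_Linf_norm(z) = 2.62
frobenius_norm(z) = 4.20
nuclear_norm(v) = 3.68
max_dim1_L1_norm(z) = 4.45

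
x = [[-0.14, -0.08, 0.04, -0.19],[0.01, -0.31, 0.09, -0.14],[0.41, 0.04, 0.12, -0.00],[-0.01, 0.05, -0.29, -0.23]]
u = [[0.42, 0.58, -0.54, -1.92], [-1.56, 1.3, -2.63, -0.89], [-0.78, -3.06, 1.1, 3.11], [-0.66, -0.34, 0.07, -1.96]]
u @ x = [[-0.26, -0.33, 0.56, 0.28], [-0.84, -0.43, -0.0, 0.32], [0.5, 1.21, -1.08, -0.14], [0.14, 0.06, 0.52, 0.62]]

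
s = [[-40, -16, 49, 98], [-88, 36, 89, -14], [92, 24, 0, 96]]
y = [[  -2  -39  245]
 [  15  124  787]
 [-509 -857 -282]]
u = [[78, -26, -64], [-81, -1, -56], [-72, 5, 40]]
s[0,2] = 49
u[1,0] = -81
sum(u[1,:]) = -138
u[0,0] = 78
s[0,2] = 49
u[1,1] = -1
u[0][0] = 78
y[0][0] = -2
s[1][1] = 36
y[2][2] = -282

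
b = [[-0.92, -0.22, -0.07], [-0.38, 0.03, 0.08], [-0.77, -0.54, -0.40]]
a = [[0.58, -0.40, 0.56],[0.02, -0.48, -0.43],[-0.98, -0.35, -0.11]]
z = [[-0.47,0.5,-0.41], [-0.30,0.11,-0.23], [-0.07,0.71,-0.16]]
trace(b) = -1.29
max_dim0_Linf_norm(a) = 0.98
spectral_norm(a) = 1.22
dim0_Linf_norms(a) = [0.98, 0.48, 0.56]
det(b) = 0.00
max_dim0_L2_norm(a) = 1.14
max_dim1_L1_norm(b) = 1.71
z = b @ a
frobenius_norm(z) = 1.15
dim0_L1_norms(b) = [2.07, 0.79, 0.55]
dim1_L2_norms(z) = [0.8, 0.39, 0.73]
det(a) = -0.49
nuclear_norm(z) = 1.50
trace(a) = -0.01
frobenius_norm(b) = 1.45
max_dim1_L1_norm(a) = 1.54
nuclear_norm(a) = 2.50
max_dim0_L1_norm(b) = 2.07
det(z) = -0.00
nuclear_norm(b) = 1.81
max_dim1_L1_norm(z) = 1.38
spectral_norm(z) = 1.07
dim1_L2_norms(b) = [0.95, 0.39, 1.02]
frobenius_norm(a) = 1.52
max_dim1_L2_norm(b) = 1.02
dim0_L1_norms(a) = [1.58, 1.23, 1.1]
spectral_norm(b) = 1.39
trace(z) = -0.52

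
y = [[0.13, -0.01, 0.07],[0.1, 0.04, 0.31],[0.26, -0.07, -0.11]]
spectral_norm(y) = 0.35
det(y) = 0.00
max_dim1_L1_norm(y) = 0.45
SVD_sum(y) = [[0.04, 0.01, 0.1], [0.12, 0.04, 0.3], [-0.01, -0.0, -0.02]] + [[0.09, -0.02, -0.03], [-0.02, 0.00, 0.01], [0.27, -0.07, -0.09]] + [[0.00,  0.00,  -0.0], [-0.0,  -0.0,  0.00], [-0.00,  -0.00,  0.0]]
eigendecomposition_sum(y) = [[0.21, -0.03, 0.02], [0.49, -0.08, 0.04], [0.08, -0.01, 0.01]] + [[0.04, -0.01, -0.02], [0.2, -0.07, -0.08], [-0.05, 0.02, 0.02]] + [[-0.11, 0.04, 0.07], [-0.59, 0.19, 0.35], [0.23, -0.07, -0.14]]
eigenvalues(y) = [0.13, -0.01, -0.06]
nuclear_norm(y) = 0.65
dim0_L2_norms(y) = [0.31, 0.08, 0.34]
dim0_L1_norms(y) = [0.49, 0.12, 0.49]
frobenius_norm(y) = 0.46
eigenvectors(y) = [[-0.39, 0.18, -0.18], [-0.91, 0.96, -0.92], [-0.15, -0.23, 0.35]]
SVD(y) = [[-0.32, 0.32, -0.89], [-0.95, -0.06, 0.32], [0.05, 0.94, 0.32]] @ diag([0.3461202508502788, 0.3072451830846267, 0.001081398462336838]) @ [[-0.35, -0.11, -0.93], [0.92, -0.23, -0.32], [-0.18, -0.97, 0.18]]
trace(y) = 0.06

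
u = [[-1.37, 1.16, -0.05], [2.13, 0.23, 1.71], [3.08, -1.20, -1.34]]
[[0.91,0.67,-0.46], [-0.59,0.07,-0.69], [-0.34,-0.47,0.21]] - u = [[2.28, -0.49, -0.41], [-2.72, -0.16, -2.4], [-3.42, 0.73, 1.55]]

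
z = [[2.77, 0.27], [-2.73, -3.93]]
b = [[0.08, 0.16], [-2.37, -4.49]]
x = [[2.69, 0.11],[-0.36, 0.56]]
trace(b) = -4.41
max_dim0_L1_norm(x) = 3.05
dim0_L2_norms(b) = [2.37, 4.49]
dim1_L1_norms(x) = [2.8, 0.92]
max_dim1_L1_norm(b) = 6.86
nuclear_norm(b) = 5.08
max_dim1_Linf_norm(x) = 2.69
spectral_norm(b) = 5.08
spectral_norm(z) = 5.18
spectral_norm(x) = 2.71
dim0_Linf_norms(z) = [2.77, 3.93]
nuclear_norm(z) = 7.14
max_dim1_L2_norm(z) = 4.79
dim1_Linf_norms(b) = [0.16, 4.49]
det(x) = 1.55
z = x + b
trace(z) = -1.16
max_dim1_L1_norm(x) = 2.8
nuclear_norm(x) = 3.28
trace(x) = 3.25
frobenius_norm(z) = 5.54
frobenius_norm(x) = 2.77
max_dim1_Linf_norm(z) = 3.93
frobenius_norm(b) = 5.08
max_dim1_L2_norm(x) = 2.69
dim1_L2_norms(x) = [2.69, 0.67]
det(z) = -10.15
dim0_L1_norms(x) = [3.05, 0.67]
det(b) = 0.02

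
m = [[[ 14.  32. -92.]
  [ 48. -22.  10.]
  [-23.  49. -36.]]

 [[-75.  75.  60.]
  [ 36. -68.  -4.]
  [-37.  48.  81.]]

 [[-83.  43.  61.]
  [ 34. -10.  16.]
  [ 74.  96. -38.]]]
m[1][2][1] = 48.0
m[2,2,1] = 96.0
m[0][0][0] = 14.0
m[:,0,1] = [32.0, 75.0, 43.0]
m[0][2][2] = -36.0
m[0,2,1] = 49.0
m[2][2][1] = 96.0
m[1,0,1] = 75.0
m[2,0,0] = -83.0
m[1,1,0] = 36.0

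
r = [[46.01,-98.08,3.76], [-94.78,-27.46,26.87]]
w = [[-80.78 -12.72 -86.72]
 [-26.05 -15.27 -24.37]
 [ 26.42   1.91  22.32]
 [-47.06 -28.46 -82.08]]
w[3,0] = -47.06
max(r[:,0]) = 46.01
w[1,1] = -15.27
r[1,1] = -27.46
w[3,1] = -28.46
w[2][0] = 26.42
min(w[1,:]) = -26.05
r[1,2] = 26.87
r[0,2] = 3.76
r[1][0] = -94.78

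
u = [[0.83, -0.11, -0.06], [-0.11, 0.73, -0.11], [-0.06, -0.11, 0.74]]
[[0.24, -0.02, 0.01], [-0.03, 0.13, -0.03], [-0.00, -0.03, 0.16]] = u@ [[0.29, 0.00, 0.02], [0.0, 0.18, -0.01], [0.02, -0.01, 0.21]]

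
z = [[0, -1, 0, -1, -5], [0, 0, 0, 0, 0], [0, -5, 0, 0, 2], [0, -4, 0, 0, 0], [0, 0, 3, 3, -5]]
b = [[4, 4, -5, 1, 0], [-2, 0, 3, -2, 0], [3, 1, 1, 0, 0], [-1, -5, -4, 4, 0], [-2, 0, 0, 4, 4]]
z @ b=[[13, 5, 1, -22, -20], [0, 0, 0, 0, 0], [6, 0, -15, 18, 8], [8, 0, -12, 8, 0], [16, -12, -9, -8, -20]]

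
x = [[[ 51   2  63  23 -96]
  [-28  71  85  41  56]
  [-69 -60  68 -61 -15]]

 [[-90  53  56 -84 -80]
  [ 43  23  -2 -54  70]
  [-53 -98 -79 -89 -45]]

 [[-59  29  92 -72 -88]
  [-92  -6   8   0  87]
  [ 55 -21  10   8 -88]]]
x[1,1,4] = 70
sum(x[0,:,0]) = -46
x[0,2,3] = -61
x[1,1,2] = -2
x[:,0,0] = [51, -90, -59]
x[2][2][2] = 10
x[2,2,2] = 10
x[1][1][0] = 43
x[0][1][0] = -28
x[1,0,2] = 56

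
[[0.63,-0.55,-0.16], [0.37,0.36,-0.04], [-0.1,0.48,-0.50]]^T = [[0.63, 0.37, -0.10], [-0.55, 0.36, 0.48], [-0.16, -0.04, -0.5]]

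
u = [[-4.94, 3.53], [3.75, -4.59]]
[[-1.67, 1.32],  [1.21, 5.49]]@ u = [[13.20,-11.95],[14.61,-20.93]]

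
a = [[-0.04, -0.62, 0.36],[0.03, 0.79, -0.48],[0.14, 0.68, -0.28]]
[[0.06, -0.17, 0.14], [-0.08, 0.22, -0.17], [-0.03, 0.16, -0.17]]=a @ [[0.31,0.03,-0.10], [-0.11,0.1,-0.28], [0.01,-0.3,-0.11]]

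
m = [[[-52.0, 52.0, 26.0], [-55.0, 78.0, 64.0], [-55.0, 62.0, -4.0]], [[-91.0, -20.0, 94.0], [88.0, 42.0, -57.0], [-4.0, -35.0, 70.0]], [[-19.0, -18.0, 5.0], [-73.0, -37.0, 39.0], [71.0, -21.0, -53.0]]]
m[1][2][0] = -4.0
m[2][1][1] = -37.0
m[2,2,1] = -21.0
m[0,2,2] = -4.0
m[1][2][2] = 70.0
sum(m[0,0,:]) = 26.0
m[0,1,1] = 78.0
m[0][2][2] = -4.0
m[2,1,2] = 39.0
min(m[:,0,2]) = 5.0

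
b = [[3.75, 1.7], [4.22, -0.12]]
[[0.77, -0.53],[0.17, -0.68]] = b @[[0.05,  -0.16], [0.34,  0.04]]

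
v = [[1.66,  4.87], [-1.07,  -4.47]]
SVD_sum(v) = [[1.46, 4.93], [-1.30, -4.4]] + [[0.20, -0.06], [0.23, -0.07]]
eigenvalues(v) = [0.64, -3.45]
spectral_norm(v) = 6.89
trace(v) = -2.81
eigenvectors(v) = [[0.98,-0.69], [-0.2,0.72]]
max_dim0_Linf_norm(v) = 4.87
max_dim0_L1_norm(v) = 9.34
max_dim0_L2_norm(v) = 6.61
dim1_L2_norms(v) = [5.15, 4.6]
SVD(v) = [[-0.75,0.67], [0.67,0.75]] @ diag([6.891700247590009, 0.32057401230887517]) @ [[-0.28, -0.96], [0.96, -0.28]]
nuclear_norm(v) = 7.21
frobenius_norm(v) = 6.90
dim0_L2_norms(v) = [1.97, 6.61]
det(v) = -2.21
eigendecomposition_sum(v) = [[0.80, 0.76], [-0.17, -0.16]] + [[0.86, 4.11], [-0.90, -4.31]]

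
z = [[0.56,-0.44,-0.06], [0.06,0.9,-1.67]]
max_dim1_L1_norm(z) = 2.63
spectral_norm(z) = 1.90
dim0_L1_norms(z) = [0.62, 1.34, 1.73]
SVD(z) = [[-0.08, 1.0], [1.00, 0.08]] @ diag([1.9038326892414592, 0.6990858969938047]) @ [[0.01, 0.49, -0.87], [0.81, -0.52, -0.29]]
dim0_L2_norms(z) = [0.56, 1.0, 1.67]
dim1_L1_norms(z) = [1.06, 2.63]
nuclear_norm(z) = 2.60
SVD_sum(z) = [[-0.0, -0.08, 0.14], [0.01, 0.93, -1.65]] + [[0.56, -0.36, -0.2], [0.05, -0.03, -0.02]]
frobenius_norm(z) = 2.03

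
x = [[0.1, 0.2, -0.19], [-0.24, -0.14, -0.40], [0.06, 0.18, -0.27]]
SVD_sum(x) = [[-0.04, 0.01, -0.17],[-0.11, 0.03, -0.42],[-0.06, 0.02, -0.25]] + [[0.14, 0.19, -0.02],  [-0.13, -0.17, 0.02],  [0.12, 0.16, -0.02]] + [[-0.0,  0.0,  0.0],[-0.00,  0.0,  0.00],[0.00,  -0.0,  -0.00]]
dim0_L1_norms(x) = [0.4, 0.52, 0.86]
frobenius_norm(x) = 0.66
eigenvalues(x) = [(-0+0j), (-0.15+0.32j), (-0.15-0.32j)]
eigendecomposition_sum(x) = [[(-0+0j), -0.00+0.00j, 0.00-0.00j], [-0j, 0.00-0.00j, -0.00+0.00j], [-0j, 0.00-0.00j, -0.00+0.00j]] + [[0.05+0.05j, (0.1+0.02j), -0.10+0.12j],[-0.12+0.08j, -0.07+0.19j, (-0.2-0.23j)],[(0.03+0.07j), 0.09+0.05j, (-0.13+0.08j)]] + [[(0.05-0.05j), 0.10-0.02j, (-0.1-0.12j)], [(-0.12-0.08j), -0.07-0.19j, (-0.2+0.23j)], [(0.03-0.07j), 0.09-0.05j, -0.13-0.08j]]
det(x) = -0.00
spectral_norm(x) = 0.54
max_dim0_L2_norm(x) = 0.52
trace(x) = -0.31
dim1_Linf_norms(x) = [0.2, 0.4, 0.27]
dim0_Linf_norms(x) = [0.24, 0.2, 0.4]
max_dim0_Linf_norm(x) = 0.4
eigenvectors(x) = [[(0.75+0j), (-0.07-0.4j), -0.07+0.40j], [-0.61+0.00j, 0.81+0.00j, (0.81-0j)], [(-0.24+0j), 0.07-0.41j, 0.07+0.41j]]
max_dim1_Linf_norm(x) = 0.4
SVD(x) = [[0.32, -0.62, -0.71], [0.82, 0.56, -0.13], [0.48, -0.54, 0.69]] @ diag([0.5357347234780618, 0.38103494425966444, 0.0008229902301252281]) @ [[-0.25,  0.07,  -0.97],[-0.6,  -0.79,  0.10],[0.76,  -0.61,  -0.24]]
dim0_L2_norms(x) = [0.27, 0.3, 0.52]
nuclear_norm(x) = 0.92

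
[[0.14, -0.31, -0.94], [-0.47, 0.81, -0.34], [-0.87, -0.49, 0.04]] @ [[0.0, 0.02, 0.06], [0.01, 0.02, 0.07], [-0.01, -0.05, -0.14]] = [[0.01, 0.04, 0.12], [0.01, 0.02, 0.08], [-0.01, -0.03, -0.09]]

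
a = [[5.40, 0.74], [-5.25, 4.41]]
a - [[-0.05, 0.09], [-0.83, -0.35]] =[[5.45, 0.65],[-4.42, 4.76]]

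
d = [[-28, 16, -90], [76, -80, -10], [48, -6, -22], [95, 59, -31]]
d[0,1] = 16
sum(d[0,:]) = -102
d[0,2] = -90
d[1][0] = 76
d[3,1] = 59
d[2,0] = 48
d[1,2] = -10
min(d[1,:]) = -80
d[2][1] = -6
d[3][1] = 59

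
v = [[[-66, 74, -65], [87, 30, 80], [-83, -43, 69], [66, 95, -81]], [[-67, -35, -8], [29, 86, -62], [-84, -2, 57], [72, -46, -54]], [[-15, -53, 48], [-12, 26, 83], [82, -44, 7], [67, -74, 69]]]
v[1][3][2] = -54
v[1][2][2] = 57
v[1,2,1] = -2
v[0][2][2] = 69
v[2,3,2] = 69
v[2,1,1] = 26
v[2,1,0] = -12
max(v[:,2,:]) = 82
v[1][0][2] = -8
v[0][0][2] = -65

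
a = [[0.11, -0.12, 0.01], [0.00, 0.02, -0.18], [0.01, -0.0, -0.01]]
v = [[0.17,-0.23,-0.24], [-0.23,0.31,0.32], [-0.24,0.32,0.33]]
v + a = [[0.28, -0.35, -0.23], [-0.23, 0.33, 0.14], [-0.23, 0.32, 0.32]]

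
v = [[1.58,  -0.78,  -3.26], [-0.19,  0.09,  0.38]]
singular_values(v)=[3.73, 0.01]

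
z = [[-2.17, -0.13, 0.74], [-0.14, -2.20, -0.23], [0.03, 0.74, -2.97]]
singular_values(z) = [3.26, 2.17, 2.05]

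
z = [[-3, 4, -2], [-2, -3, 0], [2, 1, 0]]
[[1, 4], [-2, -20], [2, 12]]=z@[[1, 4], [0, 4], [-2, 0]]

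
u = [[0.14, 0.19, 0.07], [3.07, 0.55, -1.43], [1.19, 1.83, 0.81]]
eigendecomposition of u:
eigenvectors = [[(-0.43+0j), (0.08+0.01j), 0.08-0.01j],[0.59+0.00j, (-0.08+0.61j), -0.08-0.61j],[(-0.69+0j), (0.79+0j), (0.79-0j)]]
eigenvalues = [(-0.01+0j), (0.75+1.42j), (0.75-1.42j)]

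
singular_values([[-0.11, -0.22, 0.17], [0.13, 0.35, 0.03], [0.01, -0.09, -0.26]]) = [0.45, 0.31, 0.0]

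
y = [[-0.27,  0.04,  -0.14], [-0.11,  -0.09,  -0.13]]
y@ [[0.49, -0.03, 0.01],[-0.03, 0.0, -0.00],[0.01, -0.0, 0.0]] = [[-0.13, 0.01, -0.0], [-0.05, 0.0, -0.00]]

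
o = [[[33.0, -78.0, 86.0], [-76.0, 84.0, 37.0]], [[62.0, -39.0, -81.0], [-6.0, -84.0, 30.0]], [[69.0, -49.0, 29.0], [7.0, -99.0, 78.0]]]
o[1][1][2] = 30.0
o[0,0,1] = -78.0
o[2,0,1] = -49.0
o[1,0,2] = -81.0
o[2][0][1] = -49.0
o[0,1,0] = -76.0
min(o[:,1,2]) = 30.0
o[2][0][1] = -49.0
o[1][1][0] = -6.0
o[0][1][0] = -76.0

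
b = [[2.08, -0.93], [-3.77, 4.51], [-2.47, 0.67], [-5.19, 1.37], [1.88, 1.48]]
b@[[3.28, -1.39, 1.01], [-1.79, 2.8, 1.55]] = [[8.49, -5.50, 0.66], [-20.44, 17.87, 3.18], [-9.30, 5.31, -1.46], [-19.48, 11.05, -3.12], [3.52, 1.53, 4.19]]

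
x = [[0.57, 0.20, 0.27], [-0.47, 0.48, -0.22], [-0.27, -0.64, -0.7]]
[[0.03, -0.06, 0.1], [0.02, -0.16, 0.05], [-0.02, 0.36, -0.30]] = x @ [[0.05, 0.14, -0.01], [0.07, -0.33, 0.2], [-0.06, -0.27, 0.25]]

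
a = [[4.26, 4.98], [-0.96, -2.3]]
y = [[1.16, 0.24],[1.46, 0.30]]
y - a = [[-3.1,-4.74],[2.42,2.6]]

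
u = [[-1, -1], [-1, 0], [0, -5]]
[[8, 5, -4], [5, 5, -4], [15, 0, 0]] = u @ [[-5, -5, 4], [-3, 0, 0]]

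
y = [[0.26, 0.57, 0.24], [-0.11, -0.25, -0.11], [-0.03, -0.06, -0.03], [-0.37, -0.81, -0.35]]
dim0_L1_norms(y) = [0.77, 1.69, 0.73]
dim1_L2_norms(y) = [0.67, 0.29, 0.07, 0.96]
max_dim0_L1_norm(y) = 1.69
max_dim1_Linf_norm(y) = 0.81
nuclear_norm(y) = 1.22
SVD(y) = [[-0.56, -0.66, -0.02], [0.24, -0.49, 0.77], [0.06, -0.5, -0.61], [0.79, -0.27, -0.21]] @ diag([1.2073256269802644, 0.006757027349288456, 0.004378700505049321]) @ [[-0.39, -0.85, -0.36], [-0.21, -0.30, 0.93], [0.9, -0.44, 0.07]]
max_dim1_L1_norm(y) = 1.53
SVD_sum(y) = [[0.26, 0.57, 0.24], [-0.11, -0.25, -0.11], [-0.03, -0.06, -0.03], [-0.37, -0.81, -0.35]] + [[0.00, 0.00, -0.00], [0.0, 0.0, -0.00], [0.0, 0.0, -0.0], [0.00, 0.00, -0.00]] + [[-0.0, 0.0, -0.00], [0.0, -0.0, 0.00], [-0.00, 0.00, -0.0], [-0.00, 0.0, -0.0]]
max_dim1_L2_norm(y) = 0.96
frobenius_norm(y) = 1.21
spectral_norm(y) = 1.21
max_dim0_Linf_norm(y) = 0.81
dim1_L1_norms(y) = [1.07, 0.47, 0.12, 1.53]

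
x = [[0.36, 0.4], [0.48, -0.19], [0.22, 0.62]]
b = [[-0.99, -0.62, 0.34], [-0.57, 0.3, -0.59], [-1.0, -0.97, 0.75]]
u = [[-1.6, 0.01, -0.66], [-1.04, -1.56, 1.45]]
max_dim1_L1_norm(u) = 4.05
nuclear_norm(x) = 1.37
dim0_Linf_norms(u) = [1.6, 1.56, 1.45]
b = x @ u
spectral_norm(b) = 1.98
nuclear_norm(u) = 4.09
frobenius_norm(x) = 0.99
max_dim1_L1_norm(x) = 0.84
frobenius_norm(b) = 2.18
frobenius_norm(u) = 2.93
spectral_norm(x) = 0.84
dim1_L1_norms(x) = [0.76, 0.67, 0.84]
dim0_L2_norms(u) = [1.91, 1.56, 1.59]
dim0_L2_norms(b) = [1.52, 1.19, 1.01]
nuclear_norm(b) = 2.89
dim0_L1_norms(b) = [2.56, 1.89, 1.68]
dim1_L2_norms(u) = [1.73, 2.37]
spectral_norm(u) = 2.41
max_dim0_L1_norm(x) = 1.21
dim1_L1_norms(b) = [1.95, 1.46, 2.72]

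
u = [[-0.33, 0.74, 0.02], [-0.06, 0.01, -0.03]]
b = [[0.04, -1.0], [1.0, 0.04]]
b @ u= [[0.05,0.02,0.03],  [-0.33,0.74,0.02]]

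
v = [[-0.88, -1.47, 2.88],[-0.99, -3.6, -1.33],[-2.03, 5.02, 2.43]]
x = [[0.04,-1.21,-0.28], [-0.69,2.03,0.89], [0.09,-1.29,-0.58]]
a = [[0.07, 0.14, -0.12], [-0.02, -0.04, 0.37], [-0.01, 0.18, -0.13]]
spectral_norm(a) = 0.44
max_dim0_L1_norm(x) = 4.53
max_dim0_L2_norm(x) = 2.69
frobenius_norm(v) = 7.88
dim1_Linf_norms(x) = [1.21, 2.03, 1.29]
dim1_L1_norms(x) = [1.53, 3.61, 1.96]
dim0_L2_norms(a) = [0.07, 0.23, 0.41]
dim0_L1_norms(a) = [0.1, 0.36, 0.62]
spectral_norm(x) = 2.96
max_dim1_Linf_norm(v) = 5.02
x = a @ v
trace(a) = -0.10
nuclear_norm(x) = 3.51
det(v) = -41.04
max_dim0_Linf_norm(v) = 5.02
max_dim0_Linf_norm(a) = 0.37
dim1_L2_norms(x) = [1.24, 2.32, 1.42]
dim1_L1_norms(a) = [0.33, 0.43, 0.32]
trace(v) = -2.05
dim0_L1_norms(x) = [0.82, 4.53, 1.75]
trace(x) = 1.49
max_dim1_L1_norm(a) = 0.43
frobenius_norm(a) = 0.48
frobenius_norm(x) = 2.99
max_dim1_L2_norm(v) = 5.94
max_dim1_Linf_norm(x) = 2.03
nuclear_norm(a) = 0.68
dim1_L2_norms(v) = [3.35, 3.96, 5.94]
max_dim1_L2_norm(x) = 2.32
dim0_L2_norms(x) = [0.7, 2.69, 1.1]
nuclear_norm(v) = 12.06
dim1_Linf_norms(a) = [0.14, 0.37, 0.18]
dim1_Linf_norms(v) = [2.88, 3.6, 5.02]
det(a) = -0.00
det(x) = 0.19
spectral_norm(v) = 6.86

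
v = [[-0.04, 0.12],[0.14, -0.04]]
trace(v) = -0.08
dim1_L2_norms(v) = [0.13, 0.15]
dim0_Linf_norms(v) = [0.14, 0.12]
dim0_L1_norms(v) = [0.18, 0.16]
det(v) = -0.02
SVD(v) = [[-0.62, 0.79], [0.79, 0.62]] @ diag([0.17123105625617663, 0.08876894374382341]) @ [[0.79, -0.62], [0.62, 0.79]]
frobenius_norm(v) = 0.19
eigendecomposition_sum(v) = [[0.04, 0.04], [0.05, 0.04]] + [[-0.08, 0.08],[0.09, -0.08]]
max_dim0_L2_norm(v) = 0.15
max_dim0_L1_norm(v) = 0.18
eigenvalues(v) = [0.09, -0.17]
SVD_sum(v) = [[-0.08, 0.06], [0.11, -0.08]] + [[0.04,0.06],[0.03,0.04]]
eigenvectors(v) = [[0.68, -0.68], [0.73, 0.73]]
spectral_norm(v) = 0.17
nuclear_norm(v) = 0.26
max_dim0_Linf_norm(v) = 0.14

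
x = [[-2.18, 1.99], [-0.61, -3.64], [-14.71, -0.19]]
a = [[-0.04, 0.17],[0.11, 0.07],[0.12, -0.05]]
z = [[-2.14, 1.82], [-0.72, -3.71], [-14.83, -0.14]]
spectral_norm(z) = 15.00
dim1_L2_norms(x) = [2.95, 3.69, 14.71]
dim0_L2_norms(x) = [14.88, 4.15]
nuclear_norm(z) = 19.14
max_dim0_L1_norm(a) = 0.29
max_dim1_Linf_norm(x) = 14.71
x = z + a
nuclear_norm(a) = 0.36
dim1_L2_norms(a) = [0.17, 0.13, 0.13]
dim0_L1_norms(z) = [17.69, 5.67]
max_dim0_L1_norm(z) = 17.69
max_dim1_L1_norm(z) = 14.97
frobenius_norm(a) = 0.25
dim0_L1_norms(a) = [0.27, 0.29]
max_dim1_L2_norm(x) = 14.71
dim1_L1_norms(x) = [4.17, 4.25, 14.9]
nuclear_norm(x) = 19.04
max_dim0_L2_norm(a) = 0.19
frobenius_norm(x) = 15.45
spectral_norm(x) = 14.88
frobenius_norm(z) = 15.56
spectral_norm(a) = 0.20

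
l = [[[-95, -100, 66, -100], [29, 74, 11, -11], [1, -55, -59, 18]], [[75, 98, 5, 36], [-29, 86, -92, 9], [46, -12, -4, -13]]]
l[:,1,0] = [29, -29]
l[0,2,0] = 1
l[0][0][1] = -100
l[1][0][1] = 98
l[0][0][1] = -100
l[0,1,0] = 29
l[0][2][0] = 1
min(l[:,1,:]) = -92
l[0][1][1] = 74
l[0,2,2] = -59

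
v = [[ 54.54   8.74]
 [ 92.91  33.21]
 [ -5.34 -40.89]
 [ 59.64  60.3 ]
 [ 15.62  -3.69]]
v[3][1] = 60.3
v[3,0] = 59.64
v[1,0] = 92.91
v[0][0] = 54.54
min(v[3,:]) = 59.64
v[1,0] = 92.91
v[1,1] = 33.21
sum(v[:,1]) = 57.67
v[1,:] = [92.91, 33.21]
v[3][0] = 59.64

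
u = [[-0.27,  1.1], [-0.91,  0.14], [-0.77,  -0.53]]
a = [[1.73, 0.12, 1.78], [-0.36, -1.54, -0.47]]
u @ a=[[-0.86, -1.73, -1.0], [-1.62, -0.32, -1.69], [-1.14, 0.72, -1.12]]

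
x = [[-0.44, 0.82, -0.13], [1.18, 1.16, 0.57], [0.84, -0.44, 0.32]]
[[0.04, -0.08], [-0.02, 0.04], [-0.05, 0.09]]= x@[[-0.07,0.15], [0.02,-0.04], [0.07,-0.16]]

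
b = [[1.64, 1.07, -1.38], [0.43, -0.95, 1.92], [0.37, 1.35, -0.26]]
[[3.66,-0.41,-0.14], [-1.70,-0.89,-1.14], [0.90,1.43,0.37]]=b@ [[1.23, -0.81, -0.57], [0.12, 1.36, 0.38], [-1.1, 0.39, -0.28]]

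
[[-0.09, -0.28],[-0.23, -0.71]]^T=[[-0.09,  -0.23], [-0.28,  -0.71]]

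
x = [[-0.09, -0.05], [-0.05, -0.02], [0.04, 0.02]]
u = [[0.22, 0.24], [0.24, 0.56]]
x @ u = [[-0.03, -0.05], [-0.02, -0.02], [0.01, 0.02]]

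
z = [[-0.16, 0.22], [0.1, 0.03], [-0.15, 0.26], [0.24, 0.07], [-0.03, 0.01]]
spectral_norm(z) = 0.42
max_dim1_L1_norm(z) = 0.41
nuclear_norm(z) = 0.67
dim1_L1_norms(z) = [0.38, 0.13, 0.41, 0.31, 0.04]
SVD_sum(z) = [[-0.19, 0.20], [0.03, -0.03], [-0.20, 0.21], [0.08, -0.08], [-0.02, 0.02]] + [[0.03, 0.02],[0.07, 0.06],[0.05, 0.05],[0.16, 0.15],[-0.01, -0.01]]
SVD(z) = [[-0.65, -0.14], [0.11, -0.37], [-0.7, -0.28], [0.28, -0.87], [-0.07, 0.06]] @ diag([0.41715003706309456, 0.25394063593339855]) @ [[0.69, -0.72], [-0.72, -0.69]]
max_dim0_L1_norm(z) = 0.68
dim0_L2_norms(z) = [0.34, 0.35]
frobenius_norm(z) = 0.49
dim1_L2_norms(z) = [0.27, 0.1, 0.3, 0.25, 0.03]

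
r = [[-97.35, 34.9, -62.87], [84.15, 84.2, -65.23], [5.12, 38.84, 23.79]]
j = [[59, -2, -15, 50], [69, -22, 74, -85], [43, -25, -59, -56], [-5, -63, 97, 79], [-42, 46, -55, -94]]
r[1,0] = 84.15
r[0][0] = -97.35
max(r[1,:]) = 84.2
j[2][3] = -56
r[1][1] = 84.2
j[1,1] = -22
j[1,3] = -85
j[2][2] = -59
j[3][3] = 79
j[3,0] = -5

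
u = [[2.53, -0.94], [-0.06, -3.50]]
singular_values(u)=[3.71, 2.4]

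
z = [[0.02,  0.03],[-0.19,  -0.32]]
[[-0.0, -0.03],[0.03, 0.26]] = z@ [[-0.1, -0.85],[-0.04, -0.31]]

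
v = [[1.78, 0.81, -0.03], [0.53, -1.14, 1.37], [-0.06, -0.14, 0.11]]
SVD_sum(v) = [[1.7, 0.92, -0.18],  [-0.18, -0.09, 0.02],  [-0.11, -0.06, 0.01]] + [[0.08, -0.11, 0.15], [0.71, -1.05, 1.35], [0.05, -0.08, 0.1]] + [[0.00,  -0.00,  -0.0], [-0.0,  0.00,  0.0], [0.0,  -0.0,  -0.00]]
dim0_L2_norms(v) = [1.86, 1.41, 1.37]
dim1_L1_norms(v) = [2.62, 3.04, 0.31]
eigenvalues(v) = [1.91, -1.15, -0.0]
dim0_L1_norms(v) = [2.37, 2.09, 1.51]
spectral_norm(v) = 1.96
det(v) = 0.01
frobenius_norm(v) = 2.71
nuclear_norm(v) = 3.83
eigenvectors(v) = [[-0.99, -0.26, -0.30], [-0.15, 0.96, 0.68], [0.04, 0.09, 0.67]]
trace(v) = 0.75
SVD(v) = [[-0.99, -0.11, 0.06], [0.1, -0.99, -0.08], [0.07, -0.07, 1.00]] @ diag([1.9601958139517284, 1.864330107288793, 0.0023710804872988027]) @ [[-0.88, -0.47, 0.09],[-0.38, 0.57, -0.73],[0.3, -0.67, -0.68]]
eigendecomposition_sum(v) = [[1.85, 0.48, 0.33], [0.28, 0.07, 0.05], [-0.08, -0.02, -0.02]] + [[-0.07, 0.33, -0.36], [0.25, -1.21, 1.32], [0.02, -0.12, 0.13]] + [[0.0,-0.00,0.00], [-0.00,0.0,-0.0], [-0.0,0.0,-0.0]]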